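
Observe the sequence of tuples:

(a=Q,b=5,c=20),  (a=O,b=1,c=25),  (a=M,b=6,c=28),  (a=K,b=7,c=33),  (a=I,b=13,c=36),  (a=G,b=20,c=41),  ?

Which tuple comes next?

A: letters move back 2 places in the alphabet; Q, O, M, K, I, G → E.
For the b, each term is the sum of the two before it: 5, 1, 6, 7, 13, 20 → 33.
C: 20, 25, 28, 33, 36, 41 → 44 (alternating steps +5, +3, +5, +3, …).
So the next tuple is (a=E,b=33,c=44).

(a=E,b=33,c=44)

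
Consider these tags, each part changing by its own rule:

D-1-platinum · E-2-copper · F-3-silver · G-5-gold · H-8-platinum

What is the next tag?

I-13-copper

Letter: letters move forward 1 place in the alphabet, so D, E, F, G, H → I.
Second component: 1, 2, 3, 5, 8 → 13 (each term is the sum of the two before it).
Metal: repeats platinum → copper → silver → gold; platinum, copper, silver, gold, platinum → copper.
Combining the parts gives I-13-copper.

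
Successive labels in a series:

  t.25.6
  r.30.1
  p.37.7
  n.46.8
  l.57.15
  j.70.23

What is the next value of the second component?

85

Second component: 25, 30, 37, 46, 57, 70 → 85 (differences are 5, 7, 9, … (increasing by 2 each time)).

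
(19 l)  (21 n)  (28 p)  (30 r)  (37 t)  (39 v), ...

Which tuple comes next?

First slot goes 19, 21, 28, 30, 37, 39 → 46 (alternating steps +2, +7, +2, +7, …).
Letter — letters move forward 2 places in the alphabet: l, n, p, r, t, v → x.
Combining the parts gives (46 x).

(46 x)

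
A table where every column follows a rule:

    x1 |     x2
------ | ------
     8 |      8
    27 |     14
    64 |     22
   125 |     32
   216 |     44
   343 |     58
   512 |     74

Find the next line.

729  92

Column x1: perfect cubes: 2³, 3³, 4³, …, so 8, 27, 64, 125, 216, 343, 512 → 729.
Column x2 — differences are 6, 8, 10, … (increasing by 2 each time): 8, 14, 22, 32, 44, 58, 74 → 92.
Putting it together: 729  92.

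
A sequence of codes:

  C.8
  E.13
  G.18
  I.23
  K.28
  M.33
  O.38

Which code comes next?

Q.43

Letter goes C, E, G, I, K, M, O → Q (letters move forward 2 places in the alphabet).
Second component — +5 each step: 8, 13, 18, 23, 28, 33, 38 → 43.
Putting it together: Q.43.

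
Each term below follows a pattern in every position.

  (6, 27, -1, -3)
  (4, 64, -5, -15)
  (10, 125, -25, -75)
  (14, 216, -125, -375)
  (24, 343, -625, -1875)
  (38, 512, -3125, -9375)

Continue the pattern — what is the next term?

(62, 729, -15625, -46875)

First value — each term is the sum of the two before it: 6, 4, 10, 14, 24, 38 → 62.
Second value — perfect cubes: 3³, 4³, 5³, …: 27, 64, 125, 216, 343, 512 → 729.
For the third value, ×5 each step: -1, -5, -25, -125, -625, -3125 → -15625.
Fourth value goes -3, -15, -75, -375, -1875, -9375 → -46875 (×5 each step).
Putting it together: (62, 729, -15625, -46875).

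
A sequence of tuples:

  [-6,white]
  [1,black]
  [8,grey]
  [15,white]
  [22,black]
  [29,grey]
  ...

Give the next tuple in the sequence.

[36,white]

First slot: +7 each step; -6, 1, 8, 15, 22, 29 → 36.
Shade — repeats white → black → grey: white, black, grey, white, black, grey → white.
So the next tuple is [36,white].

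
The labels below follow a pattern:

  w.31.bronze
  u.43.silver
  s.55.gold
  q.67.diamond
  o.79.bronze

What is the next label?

m.91.silver

Letter — letters move back 2 places in the alphabet: w, u, s, q, o → m.
Second component: +12 each step; 31, 43, 55, 67, 79 → 91.
Rank: repeats bronze → silver → gold → diamond; bronze, silver, gold, diamond, bronze → silver.
Combining the parts gives m.91.silver.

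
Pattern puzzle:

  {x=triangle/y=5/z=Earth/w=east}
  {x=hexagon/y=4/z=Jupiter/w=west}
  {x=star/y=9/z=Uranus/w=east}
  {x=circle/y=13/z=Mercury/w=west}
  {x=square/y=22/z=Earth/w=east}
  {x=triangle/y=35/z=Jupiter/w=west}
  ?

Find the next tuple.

X: triangle, hexagon, star, circle, square, triangle → hexagon (repeats triangle → hexagon → star → circle → square).
Y: 5, 4, 9, 13, 22, 35 → 57 (each term is the sum of the two before it).
Z — repeats Earth → Jupiter → Uranus → Mercury: Earth, Jupiter, Uranus, Mercury, Earth, Jupiter → Uranus.
W goes east, west, east, west, east, west → east (alternates east ↔ west).
Putting it together: {x=hexagon/y=57/z=Uranus/w=east}.

{x=hexagon/y=57/z=Uranus/w=east}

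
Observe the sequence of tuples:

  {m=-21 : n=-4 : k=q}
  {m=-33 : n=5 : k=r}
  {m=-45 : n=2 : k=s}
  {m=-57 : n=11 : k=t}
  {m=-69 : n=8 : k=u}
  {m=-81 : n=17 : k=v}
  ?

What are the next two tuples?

M — −12 each step: -21, -33, -45, -57, -69, -81 → -93 → -105.
N: alternating steps +9, −3, +9, −3, …; -4, 5, 2, 11, 8, 17 → 14 → 23.
K goes q, r, s, t, u, v → w → x (letters move forward 1 place in the alphabet).
So the next two tuples are {m=-93 : n=14 : k=w} and {m=-105 : n=23 : k=x}.

{m=-93 : n=14 : k=w}, {m=-105 : n=23 : k=x}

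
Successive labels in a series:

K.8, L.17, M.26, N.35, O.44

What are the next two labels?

Letter — letters move forward 1 place in the alphabet: K, L, M, N, O → P → Q.
Second component goes 8, 17, 26, 35, 44 → 53 → 62 (+9 each step).
Putting the parts together: P.53 and then Q.62.

P.53, Q.62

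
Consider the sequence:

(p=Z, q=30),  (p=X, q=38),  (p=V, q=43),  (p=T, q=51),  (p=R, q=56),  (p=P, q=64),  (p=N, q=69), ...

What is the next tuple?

P goes Z, X, V, T, R, P, N → L (letters move back 2 places in the alphabet).
Q: alternating steps +8, +5, +8, +5, …; 30, 38, 43, 51, 56, 64, 69 → 77.
So the next tuple is (p=L, q=77).

(p=L, q=77)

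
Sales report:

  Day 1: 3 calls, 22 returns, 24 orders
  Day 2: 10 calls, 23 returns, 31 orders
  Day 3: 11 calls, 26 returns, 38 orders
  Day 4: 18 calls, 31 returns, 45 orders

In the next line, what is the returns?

For the returns, differences are 1, 3, 5, … (increasing by 2 each time): 22, 23, 26, 31 → 38.

38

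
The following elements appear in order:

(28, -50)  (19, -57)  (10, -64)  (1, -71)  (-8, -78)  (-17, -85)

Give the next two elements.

For the first part, −9 each step: 28, 19, 10, 1, -8, -17 → -26 → -35.
Second part: −7 each step; -50, -57, -64, -71, -78, -85 → -92 → -99.
Putting the parts together: (-26, -92) and then (-35, -99).

(-26, -92), (-35, -99)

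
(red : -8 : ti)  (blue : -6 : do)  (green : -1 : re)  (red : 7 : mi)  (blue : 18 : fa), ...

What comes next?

Colour: repeats red → blue → green; red, blue, green, red, blue → green.
Second coordinate: differences are 2, 5, 8, … (increasing by 3 each time); -8, -6, -1, 7, 18 → 32.
Note: runs through the solfège scale do→ti; ti, do, re, mi, fa → sol.
So the next tuple is (green : 32 : sol).

(green : 32 : sol)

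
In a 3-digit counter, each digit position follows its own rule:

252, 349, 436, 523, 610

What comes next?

707

First digit: +1 each step, mod 10, so 2, 3, 4, 5, 6 → 7.
Second digit — −1 each step, mod 10: 5, 4, 3, 2, 1 → 0.
Third digit: −3 each step, mod 10; 2, 9, 6, 3, 0 → 7.
Combining the parts gives 707.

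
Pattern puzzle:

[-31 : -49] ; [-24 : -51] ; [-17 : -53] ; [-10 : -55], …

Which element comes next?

First slot goes -31, -24, -17, -10 → -3 (+7 each step).
Second slot: -49, -51, -53, -55 → -57 (−2 each step).
Putting it together: [-3 : -57].

[-3 : -57]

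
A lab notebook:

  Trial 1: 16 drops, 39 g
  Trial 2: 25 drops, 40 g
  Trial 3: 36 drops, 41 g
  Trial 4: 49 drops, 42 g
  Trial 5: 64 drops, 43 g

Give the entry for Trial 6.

81 drops, 44 g

Drops: 16, 25, 36, 49, 64 → 81 (perfect squares: 4², 5², 6², …).
G — +1 each step: 39, 40, 41, 42, 43 → 44.
So the next line is 81 drops, 44 g.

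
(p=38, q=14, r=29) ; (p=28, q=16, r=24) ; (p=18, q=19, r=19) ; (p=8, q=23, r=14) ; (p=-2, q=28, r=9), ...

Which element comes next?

(p=-12, q=34, r=4)

P — −10 each step: 38, 28, 18, 8, -2 → -12.
Q: 14, 16, 19, 23, 28 → 34 (differences are 2, 3, 4, … (increasing by 1 each time)).
For the r, −5 each step: 29, 24, 19, 14, 9 → 4.
Combining the parts gives (p=-12, q=34, r=4).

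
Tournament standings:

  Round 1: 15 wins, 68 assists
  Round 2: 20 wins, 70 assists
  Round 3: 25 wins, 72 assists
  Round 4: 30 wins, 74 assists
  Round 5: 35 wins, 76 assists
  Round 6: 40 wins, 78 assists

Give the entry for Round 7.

Wins: +5 each step; 15, 20, 25, 30, 35, 40 → 45.
Assists — +2 each step: 68, 70, 72, 74, 76, 78 → 80.
Putting it together: 45 wins, 80 assists.

45 wins, 80 assists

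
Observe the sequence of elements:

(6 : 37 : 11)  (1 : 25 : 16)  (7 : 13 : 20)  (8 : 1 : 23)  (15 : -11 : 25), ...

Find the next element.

First coordinate goes 6, 1, 7, 8, 15 → 23 (each term is the sum of the two before it).
Second coordinate — −12 each step: 37, 25, 13, 1, -11 → -23.
Third coordinate: differences are 5, 4, 3, … (decreasing by 1 each time); 11, 16, 20, 23, 25 → 26.
Putting it together: (23 : -23 : 26).

(23 : -23 : 26)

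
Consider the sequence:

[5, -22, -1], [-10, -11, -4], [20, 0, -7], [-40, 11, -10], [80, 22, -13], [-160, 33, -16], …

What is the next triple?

First part: ×(-2) each step; 5, -10, 20, -40, 80, -160 → 320.
Second part: +11 each step, so -22, -11, 0, 11, 22, 33 → 44.
For the third part, −3 each step: -1, -4, -7, -10, -13, -16 → -19.
Combining the parts gives [320, 44, -19].

[320, 44, -19]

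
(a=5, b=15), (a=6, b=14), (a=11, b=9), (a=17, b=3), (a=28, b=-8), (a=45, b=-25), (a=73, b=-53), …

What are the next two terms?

(a=118, b=-98), (a=191, b=-171)

A goes 5, 6, 11, 17, 28, 45, 73 → 118 → 191 (each term is the sum of the two before it).
B: together with the a always sums to 20; 15, 14, 9, 3, -8, -25, -53 → -98 → -171.
Putting the parts together: (a=118, b=-98) and then (a=191, b=-171).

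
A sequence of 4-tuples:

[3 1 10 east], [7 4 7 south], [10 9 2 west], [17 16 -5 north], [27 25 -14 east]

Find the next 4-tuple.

First component: 3, 7, 10, 17, 27 → 44 (each term is the sum of the two before it).
Second component: perfect squares: 1², 2², 3², …; 1, 4, 9, 16, 25 → 36.
Third component: together with the second component always sums to 11, so 10, 7, 2, -5, -14 → -25.
Direction: east, south, west, north, east → south (repeats east → south → west → north).
Combining the parts gives [44 36 -25 south].

[44 36 -25 south]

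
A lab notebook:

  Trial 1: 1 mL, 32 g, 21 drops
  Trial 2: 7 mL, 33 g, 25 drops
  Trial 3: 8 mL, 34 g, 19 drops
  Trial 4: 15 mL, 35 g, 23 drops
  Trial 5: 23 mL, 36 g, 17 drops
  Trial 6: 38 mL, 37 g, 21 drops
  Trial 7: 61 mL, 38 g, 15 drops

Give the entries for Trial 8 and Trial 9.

ML: each term is the sum of the two before it, so 1, 7, 8, 15, 23, 38, 61 → 99 → 160.
G — +1 each step: 32, 33, 34, 35, 36, 37, 38 → 39 → 40.
For the drops, alternating steps +4, −6, +4, −6, …: 21, 25, 19, 23, 17, 21, 15 → 19 → 13.
So the next two lines are 99 mL, 39 g, 19 drops and 160 mL, 40 g, 13 drops.

99 mL, 39 g, 19 drops; 160 mL, 40 g, 13 drops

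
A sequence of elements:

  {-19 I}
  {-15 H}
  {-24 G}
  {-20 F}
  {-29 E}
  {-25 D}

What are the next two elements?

First component: alternating steps +4, −9, +4, −9, …, so -19, -15, -24, -20, -29, -25 → -34 → -30.
For the letter, letters move back 1 place in the alphabet: I, H, G, F, E, D → C → B.
So the next two elements are {-34 C} and {-30 B}.

{-34 C}, {-30 B}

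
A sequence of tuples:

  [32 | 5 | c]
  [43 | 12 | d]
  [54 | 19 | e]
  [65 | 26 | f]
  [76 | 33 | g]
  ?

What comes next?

For the first component, +11 each step: 32, 43, 54, 65, 76 → 87.
Second component: +7 each step, so 5, 12, 19, 26, 33 → 40.
Letter goes c, d, e, f, g → h (letters move forward 1 place in the alphabet).
Combining the parts gives [87 | 40 | h].

[87 | 40 | h]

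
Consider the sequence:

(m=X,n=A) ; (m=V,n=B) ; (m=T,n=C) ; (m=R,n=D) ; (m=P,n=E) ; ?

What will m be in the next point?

N

M — letters move back 2 places in the alphabet: X, V, T, R, P → N.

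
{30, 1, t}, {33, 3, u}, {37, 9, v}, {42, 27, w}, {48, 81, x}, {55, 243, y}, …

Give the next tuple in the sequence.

First component: differences are 3, 4, 5, … (increasing by 1 each time), so 30, 33, 37, 42, 48, 55 → 63.
Second component: ×3 each step; 1, 3, 9, 27, 81, 243 → 729.
Letter: letters move forward 1 place in the alphabet, so t, u, v, w, x, y → z.
Putting it together: {63, 729, z}.

{63, 729, z}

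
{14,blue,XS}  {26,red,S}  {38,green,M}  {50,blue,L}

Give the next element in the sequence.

First part: 14, 26, 38, 50 → 62 (+12 each step).
Colour: repeats blue → red → green, so blue, red, green, blue → red.
Size: runs through clothing sizes XS→XL, so XS, S, M, L → XL.
Combining the parts gives {62,red,XL}.

{62,red,XL}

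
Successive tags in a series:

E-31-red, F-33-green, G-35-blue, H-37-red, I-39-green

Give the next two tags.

J-41-blue, K-43-red

Letter — letters move forward 1 place in the alphabet: E, F, G, H, I → J → K.
Second component: +2 each step, so 31, 33, 35, 37, 39 → 41 → 43.
Colour: red, green, blue, red, green → blue → red (repeats red → green → blue).
Putting the parts together: J-41-blue and then K-43-red.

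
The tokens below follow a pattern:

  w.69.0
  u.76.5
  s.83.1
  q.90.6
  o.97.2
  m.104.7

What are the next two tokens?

Letter: letters move back 2 places in the alphabet; w, u, s, q, o, m → k → i.
Second component goes 69, 76, 83, 90, 97, 104 → 111 → 118 (+7 each step).
Third component — alternating steps +5, −4, +5, −4, …: 0, 5, 1, 6, 2, 7 → 3 → 8.
So the next two tokens are k.111.3 and i.118.8.

k.111.3 then i.118.8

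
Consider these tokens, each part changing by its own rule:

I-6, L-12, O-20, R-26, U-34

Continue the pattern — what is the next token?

Letter: letters move forward 3 places in the alphabet, so I, L, O, R, U → X.
Second component goes 6, 12, 20, 26, 34 → 40 (alternating steps +6, +8, +6, +8, …).
Putting it together: X-40.

X-40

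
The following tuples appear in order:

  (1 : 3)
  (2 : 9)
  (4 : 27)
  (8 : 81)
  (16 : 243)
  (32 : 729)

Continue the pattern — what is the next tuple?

First part: ×2 each step, so 1, 2, 4, 8, 16, 32 → 64.
Second part: 3, 9, 27, 81, 243, 729 → 2187 (×3 each step).
So the next tuple is (64 : 2187).

(64 : 2187)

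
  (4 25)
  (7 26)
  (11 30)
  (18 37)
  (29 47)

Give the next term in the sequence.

(47 60)

First coordinate goes 4, 7, 11, 18, 29 → 47 (each term is the sum of the two before it).
Second coordinate: differences are 1, 4, 7, … (increasing by 3 each time), so 25, 26, 30, 37, 47 → 60.
Combining the parts gives (47 60).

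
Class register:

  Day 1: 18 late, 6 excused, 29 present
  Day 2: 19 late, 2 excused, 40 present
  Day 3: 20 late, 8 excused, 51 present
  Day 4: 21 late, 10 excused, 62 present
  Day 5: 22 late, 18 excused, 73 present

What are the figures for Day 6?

Late: 18, 19, 20, 21, 22 → 23 (+1 each step).
Excused goes 6, 2, 8, 10, 18 → 28 (each term is the sum of the two before it).
Present: +11 each step, so 29, 40, 51, 62, 73 → 84.
So the next record is 23 late, 28 excused, 84 present.

23 late, 28 excused, 84 present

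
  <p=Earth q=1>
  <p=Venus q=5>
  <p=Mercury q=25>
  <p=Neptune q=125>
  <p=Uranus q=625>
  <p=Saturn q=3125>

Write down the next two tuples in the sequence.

P: runs backward through the planets Mercury→Neptune, so Earth, Venus, Mercury, Neptune, Uranus, Saturn → Jupiter → Mars.
Q goes 1, 5, 25, 125, 625, 3125 → 15625 → 78125 (×5 each step).
Putting the parts together: <p=Jupiter q=15625> and then <p=Mars q=78125>.

<p=Jupiter q=15625>, <p=Mars q=78125>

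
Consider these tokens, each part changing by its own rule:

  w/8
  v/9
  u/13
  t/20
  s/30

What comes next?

r/43

Letter goes w, v, u, t, s → r (letters move back 1 place in the alphabet).
Second component: differences are 1, 4, 7, … (increasing by 3 each time); 8, 9, 13, 20, 30 → 43.
So the next token is r/43.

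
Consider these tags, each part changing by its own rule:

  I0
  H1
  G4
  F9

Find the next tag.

Letter: letters move back 1 place in the alphabet; I, H, G, F → E.
Second component goes 0, 1, 4, 9 → 16 (differences are 1, 3, 5, … (increasing by 2 each time)).
So the next tag is E16.

E16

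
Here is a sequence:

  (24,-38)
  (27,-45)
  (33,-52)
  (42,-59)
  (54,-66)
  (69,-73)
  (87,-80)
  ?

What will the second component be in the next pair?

Second component: −7 each step, so -38, -45, -52, -59, -66, -73, -80 → -87.

-87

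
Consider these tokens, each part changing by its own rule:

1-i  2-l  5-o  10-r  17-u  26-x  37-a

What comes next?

First component: differences are 1, 3, 5, … (increasing by 2 each time); 1, 2, 5, 10, 17, 26, 37 → 50.
Letter: letters move forward 3 places in the alphabet, wrapping Z→A, so i, l, o, r, u, x, a → d.
Putting it together: 50-d.

50-d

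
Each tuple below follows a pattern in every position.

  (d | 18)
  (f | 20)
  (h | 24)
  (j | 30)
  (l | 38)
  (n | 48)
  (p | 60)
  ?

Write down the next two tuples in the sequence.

Letter: d, f, h, j, l, n, p → r → t (letters move forward 2 places in the alphabet).
For the second entry, differences are 2, 4, 6, … (increasing by 2 each time): 18, 20, 24, 30, 38, 48, 60 → 74 → 90.
Putting the parts together: (r | 74) and then (t | 90).

(r | 74), (t | 90)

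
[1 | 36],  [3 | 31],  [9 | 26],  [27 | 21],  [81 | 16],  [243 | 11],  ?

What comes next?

[729 | 6]

For the first part, ×3 each step: 1, 3, 9, 27, 81, 243 → 729.
Second part: −5 each step, so 36, 31, 26, 21, 16, 11 → 6.
Combining the parts gives [729 | 6].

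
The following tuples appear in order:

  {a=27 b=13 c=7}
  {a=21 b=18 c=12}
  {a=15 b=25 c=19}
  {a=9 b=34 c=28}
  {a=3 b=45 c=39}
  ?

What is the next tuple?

{a=-3 b=58 c=52}

A — −6 each step: 27, 21, 15, 9, 3 → -3.
B — differences are 5, 7, 9, … (increasing by 2 each time): 13, 18, 25, 34, 45 → 58.
C goes 7, 12, 19, 28, 39 → 52 (always 6 less than the b).
So the next tuple is {a=-3 b=58 c=52}.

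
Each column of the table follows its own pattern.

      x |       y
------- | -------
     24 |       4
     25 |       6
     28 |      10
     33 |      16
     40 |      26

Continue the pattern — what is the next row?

49  42

Column x — differences are 1, 3, 5, … (increasing by 2 each time): 24, 25, 28, 33, 40 → 49.
Column y — each term is the sum of the two before it: 4, 6, 10, 16, 26 → 42.
Combining the parts gives 49  42.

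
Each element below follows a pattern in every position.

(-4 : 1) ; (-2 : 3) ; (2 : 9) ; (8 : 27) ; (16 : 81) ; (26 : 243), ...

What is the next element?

(38 : 729)

For the first value, differences are 2, 4, 6, … (increasing by 2 each time): -4, -2, 2, 8, 16, 26 → 38.
Second value — ×3 each step: 1, 3, 9, 27, 81, 243 → 729.
Putting it together: (38 : 729).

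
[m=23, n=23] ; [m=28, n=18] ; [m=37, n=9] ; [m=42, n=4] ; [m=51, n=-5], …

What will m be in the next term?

56

M — alternating steps +5, +9, +5, +9, …: 23, 28, 37, 42, 51 → 56.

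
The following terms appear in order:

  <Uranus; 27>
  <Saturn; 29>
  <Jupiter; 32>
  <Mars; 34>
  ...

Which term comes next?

<Earth; 37>

For the planet, runs backward through the planets Mercury→Neptune: Uranus, Saturn, Jupiter, Mars → Earth.
Second part goes 27, 29, 32, 34 → 37 (alternating steps +2, +3, +2, +3, …).
Combining the parts gives <Earth; 37>.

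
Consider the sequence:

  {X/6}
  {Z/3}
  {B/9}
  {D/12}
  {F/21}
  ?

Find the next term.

Letter: X, Z, B, D, F → H (letters move forward 2 places in the alphabet, wrapping Z→A).
Second part: each term is the sum of the two before it; 6, 3, 9, 12, 21 → 33.
Putting it together: {H/33}.

{H/33}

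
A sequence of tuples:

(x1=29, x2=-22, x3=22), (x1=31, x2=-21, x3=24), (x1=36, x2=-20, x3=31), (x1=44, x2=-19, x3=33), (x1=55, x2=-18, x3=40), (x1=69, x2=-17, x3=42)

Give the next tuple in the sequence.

X1: 29, 31, 36, 44, 55, 69 → 86 (differences are 2, 5, 8, … (increasing by 3 each time)).
For the x2, +1 each step: -22, -21, -20, -19, -18, -17 → -16.
X3 — alternating steps +2, +7, +2, +7, …: 22, 24, 31, 33, 40, 42 → 49.
Putting it together: (x1=86, x2=-16, x3=49).

(x1=86, x2=-16, x3=49)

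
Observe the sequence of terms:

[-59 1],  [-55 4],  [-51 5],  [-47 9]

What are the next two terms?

First coordinate: +4 each step, so -59, -55, -51, -47 → -43 → -39.
For the second coordinate, each term is the sum of the two before it: 1, 4, 5, 9 → 14 → 23.
Putting the parts together: [-43 14] and then [-39 23].

[-43 14], [-39 23]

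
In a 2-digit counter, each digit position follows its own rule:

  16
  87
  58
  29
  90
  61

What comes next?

First digit — −3 each step, mod 10: 1, 8, 5, 2, 9, 6 → 3.
For the second digit, +1 each step, mod 10: 6, 7, 8, 9, 0, 1 → 2.
So the next label is 32.

32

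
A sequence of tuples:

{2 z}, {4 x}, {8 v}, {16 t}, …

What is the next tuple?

{32 r}

First value goes 2, 4, 8, 16 → 32 (×2 each step).
Letter: letters move back 2 places in the alphabet; z, x, v, t → r.
Combining the parts gives {32 r}.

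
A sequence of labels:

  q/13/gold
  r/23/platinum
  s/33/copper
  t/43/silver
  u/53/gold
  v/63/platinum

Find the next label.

w/73/copper

Letter: q, r, s, t, u, v → w (letters move forward 1 place in the alphabet).
Second component goes 13, 23, 33, 43, 53, 63 → 73 (+10 each step).
Metal: repeats gold → platinum → copper → silver; gold, platinum, copper, silver, gold, platinum → copper.
So the next label is w/73/copper.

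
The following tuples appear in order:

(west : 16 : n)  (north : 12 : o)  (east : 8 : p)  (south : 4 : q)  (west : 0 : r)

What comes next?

Direction goes west, north, east, south, west → north (repeats west → north → east → south).
Second part — −4 each step: 16, 12, 8, 4, 0 → -4.
Letter: letters move forward 1 place in the alphabet, so n, o, p, q, r → s.
Putting it together: (north : -4 : s).

(north : -4 : s)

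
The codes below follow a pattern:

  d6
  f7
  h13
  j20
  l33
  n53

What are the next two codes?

p86, r139

Letter goes d, f, h, j, l, n → p → r (letters move forward 2 places in the alphabet).
Second component: each term is the sum of the two before it, so 6, 7, 13, 20, 33, 53 → 86 → 139.
Putting the parts together: p86 and then r139.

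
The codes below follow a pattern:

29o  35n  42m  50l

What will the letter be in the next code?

k

For the letter, letters move back 1 place in the alphabet: o, n, m, l → k.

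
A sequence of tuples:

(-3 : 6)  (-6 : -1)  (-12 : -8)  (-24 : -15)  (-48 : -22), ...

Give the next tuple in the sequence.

First entry: ×2 each step, so -3, -6, -12, -24, -48 → -96.
Second entry: −7 each step; 6, -1, -8, -15, -22 → -29.
So the next tuple is (-96 : -29).

(-96 : -29)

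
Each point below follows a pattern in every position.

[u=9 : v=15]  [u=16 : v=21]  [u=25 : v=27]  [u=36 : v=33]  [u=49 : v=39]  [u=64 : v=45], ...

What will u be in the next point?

81

For the u, perfect squares: 3², 4², 5², …: 9, 16, 25, 36, 49, 64 → 81.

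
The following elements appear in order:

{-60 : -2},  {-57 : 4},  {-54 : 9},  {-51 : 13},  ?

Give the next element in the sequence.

{-48 : 16}

First coordinate goes -60, -57, -54, -51 → -48 (+3 each step).
Second coordinate: -2, 4, 9, 13 → 16 (differences are 6, 5, 4, … (decreasing by 1 each time)).
Combining the parts gives {-48 : 16}.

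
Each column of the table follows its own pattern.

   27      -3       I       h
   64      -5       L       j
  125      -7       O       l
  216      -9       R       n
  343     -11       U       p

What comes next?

512  -13  X  r

For the first component, perfect cubes: 3³, 4³, 5³, …: 27, 64, 125, 216, 343 → 512.
Second component: −2 each step; -3, -5, -7, -9, -11 → -13.
First letter: I, L, O, R, U → X (letters move forward 3 places in the alphabet).
For the second letter, letters move forward 2 places in the alphabet: h, j, l, n, p → r.
Putting it together: 512  -13  X  r.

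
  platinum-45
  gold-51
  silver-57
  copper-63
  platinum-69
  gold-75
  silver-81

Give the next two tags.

copper-87, platinum-93

Metal: platinum, gold, silver, copper, platinum, gold, silver → copper → platinum (repeats platinum → gold → silver → copper).
Second component — +6 each step: 45, 51, 57, 63, 69, 75, 81 → 87 → 93.
So the next two tags are copper-87 and platinum-93.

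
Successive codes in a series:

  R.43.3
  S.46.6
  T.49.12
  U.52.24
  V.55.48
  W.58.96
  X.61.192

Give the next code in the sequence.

Letter: letters move forward 1 place in the alphabet, so R, S, T, U, V, W, X → Y.
Second component: +3 each step, so 43, 46, 49, 52, 55, 58, 61 → 64.
Third component: ×2 each step; 3, 6, 12, 24, 48, 96, 192 → 384.
Combining the parts gives Y.64.384.

Y.64.384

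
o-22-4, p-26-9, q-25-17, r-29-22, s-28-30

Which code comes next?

Letter: letters move forward 1 place in the alphabet, so o, p, q, r, s → t.
Second component: 22, 26, 25, 29, 28 → 32 (alternating steps +4, −1, +4, −1, …).
Third component: alternating steps +5, +8, +5, +8, …, so 4, 9, 17, 22, 30 → 35.
Putting it together: t-32-35.

t-32-35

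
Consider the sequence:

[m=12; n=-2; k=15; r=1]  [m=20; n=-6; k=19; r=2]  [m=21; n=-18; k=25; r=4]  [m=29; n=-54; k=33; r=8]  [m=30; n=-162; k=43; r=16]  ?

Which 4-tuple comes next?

M: alternating steps +8, +1, +8, +1, …; 12, 20, 21, 29, 30 → 38.
N goes -2, -6, -18, -54, -162 → -486 (×3 each step).
K: differences are 4, 6, 8, … (increasing by 2 each time); 15, 19, 25, 33, 43 → 55.
R: ×2 each step; 1, 2, 4, 8, 16 → 32.
Combining the parts gives [m=38; n=-486; k=55; r=32].

[m=38; n=-486; k=55; r=32]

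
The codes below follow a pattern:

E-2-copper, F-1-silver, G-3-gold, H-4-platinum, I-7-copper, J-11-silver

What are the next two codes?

K-18-gold, L-29-platinum

Letter: letters move forward 1 place in the alphabet; E, F, G, H, I, J → K → L.
For the second component, each term is the sum of the two before it: 2, 1, 3, 4, 7, 11 → 18 → 29.
For the metal, repeats copper → silver → gold → platinum: copper, silver, gold, platinum, copper, silver → gold → platinum.
So the next two codes are K-18-gold and L-29-platinum.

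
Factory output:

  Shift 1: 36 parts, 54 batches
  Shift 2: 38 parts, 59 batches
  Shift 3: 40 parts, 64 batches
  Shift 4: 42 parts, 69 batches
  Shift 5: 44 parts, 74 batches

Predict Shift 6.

46 parts, 79 batches

For the parts, +2 each step: 36, 38, 40, 42, 44 → 46.
Batches — +5 each step: 54, 59, 64, 69, 74 → 79.
Combining the parts gives 46 parts, 79 batches.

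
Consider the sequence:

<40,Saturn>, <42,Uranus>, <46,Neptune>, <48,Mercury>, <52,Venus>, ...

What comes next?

<54,Earth>

First coordinate goes 40, 42, 46, 48, 52 → 54 (alternating steps +2, +4, +2, +4, …).
Planet — runs through the planets Mercury→Neptune: Saturn, Uranus, Neptune, Mercury, Venus → Earth.
Combining the parts gives <54,Earth>.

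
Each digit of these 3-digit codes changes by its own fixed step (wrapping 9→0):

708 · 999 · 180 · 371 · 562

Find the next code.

First digit — +2 each step, mod 10: 7, 9, 1, 3, 5 → 7.
Second digit goes 0, 9, 8, 7, 6 → 5 (−1 each step, mod 10).
Third digit: +1 each step, mod 10; 8, 9, 0, 1, 2 → 3.
So the next code is 753.

753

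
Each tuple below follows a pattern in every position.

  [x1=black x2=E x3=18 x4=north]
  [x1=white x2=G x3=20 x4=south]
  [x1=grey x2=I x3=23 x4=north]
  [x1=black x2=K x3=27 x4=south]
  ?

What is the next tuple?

X1: black, white, grey, black → white (repeats black → white → grey).
For the x2, letters move forward 2 places in the alphabet: E, G, I, K → M.
For the x3, differences are 2, 3, 4, … (increasing by 1 each time): 18, 20, 23, 27 → 32.
X4: north, south, north, south → north (alternates north ↔ south).
So the next tuple is [x1=white x2=M x3=32 x4=north].

[x1=white x2=M x3=32 x4=north]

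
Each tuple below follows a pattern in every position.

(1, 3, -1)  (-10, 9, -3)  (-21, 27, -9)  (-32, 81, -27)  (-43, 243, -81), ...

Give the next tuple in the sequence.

(-54, 729, -243)

For the first entry, −11 each step: 1, -10, -21, -32, -43 → -54.
Second entry: ×3 each step; 3, 9, 27, 81, 243 → 729.
Third entry: -1, -3, -9, -27, -81 → -243 (×3 each step).
So the next tuple is (-54, 729, -243).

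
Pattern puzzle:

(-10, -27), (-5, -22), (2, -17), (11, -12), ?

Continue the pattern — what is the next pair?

First value — differences are 5, 7, 9, … (increasing by 2 each time): -10, -5, 2, 11 → 22.
Second value: +5 each step; -27, -22, -17, -12 → -7.
Putting it together: (22, -7).

(22, -7)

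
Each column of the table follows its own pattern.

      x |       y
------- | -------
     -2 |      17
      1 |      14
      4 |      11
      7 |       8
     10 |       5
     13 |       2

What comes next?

16  -1

For the column x, +3 each step: -2, 1, 4, 7, 10, 13 → 16.
Column y: 17, 14, 11, 8, 5, 2 → -1 (together with the column x always sums to 15).
Putting it together: 16  -1.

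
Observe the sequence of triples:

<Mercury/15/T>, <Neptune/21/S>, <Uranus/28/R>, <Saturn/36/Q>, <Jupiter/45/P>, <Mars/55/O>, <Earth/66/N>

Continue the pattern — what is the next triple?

Planet: Mercury, Neptune, Uranus, Saturn, Jupiter, Mars, Earth → Venus (runs backward through the planets Mercury→Neptune).
Second part: 15, 21, 28, 36, 45, 55, 66 → 78 (differences are 6, 7, 8, … (increasing by 1 each time)).
Letter: letters move back 1 place in the alphabet, so T, S, R, Q, P, O, N → M.
So the next triple is <Venus/78/M>.

<Venus/78/M>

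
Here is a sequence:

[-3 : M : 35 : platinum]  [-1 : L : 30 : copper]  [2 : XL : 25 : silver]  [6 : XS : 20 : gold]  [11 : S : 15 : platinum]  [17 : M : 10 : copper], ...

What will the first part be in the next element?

First part: differences are 2, 3, 4, … (increasing by 1 each time); -3, -1, 2, 6, 11, 17 → 24.

24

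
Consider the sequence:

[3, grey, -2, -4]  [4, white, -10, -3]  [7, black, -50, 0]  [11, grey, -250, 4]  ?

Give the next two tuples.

First coordinate: 3, 4, 7, 11 → 18 → 29 (each term is the sum of the two before it).
Shade goes grey, white, black, grey → white → black (repeats grey → white → black).
Third coordinate: ×5 each step; -2, -10, -50, -250 → -1250 → -6250.
Fourth coordinate — always 7 less than the first coordinate: -4, -3, 0, 4 → 11 → 22.
Putting the parts together: [18, white, -1250, 11] and then [29, black, -6250, 22].

[18, white, -1250, 11], [29, black, -6250, 22]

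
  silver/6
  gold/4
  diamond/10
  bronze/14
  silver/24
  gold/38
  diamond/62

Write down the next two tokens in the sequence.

bronze/100, silver/162

For the rank, repeats silver → gold → diamond → bronze: silver, gold, diamond, bronze, silver, gold, diamond → bronze → silver.
Second component: each term is the sum of the two before it, so 6, 4, 10, 14, 24, 38, 62 → 100 → 162.
Putting the parts together: bronze/100 and then silver/162.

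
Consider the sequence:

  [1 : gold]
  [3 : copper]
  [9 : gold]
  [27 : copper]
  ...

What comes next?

First slot: 1, 3, 9, 27 → 81 (×3 each step).
Metal: gold, copper, gold, copper → gold (alternates gold ↔ copper).
Putting it together: [81 : gold].

[81 : gold]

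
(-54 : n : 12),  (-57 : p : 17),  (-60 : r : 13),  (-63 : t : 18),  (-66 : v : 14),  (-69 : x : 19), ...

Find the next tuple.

(-72 : z : 15)

First slot: −3 each step, so -54, -57, -60, -63, -66, -69 → -72.
Letter goes n, p, r, t, v, x → z (letters move forward 2 places in the alphabet).
Third slot — alternating steps +5, −4, +5, −4, …: 12, 17, 13, 18, 14, 19 → 15.
Putting it together: (-72 : z : 15).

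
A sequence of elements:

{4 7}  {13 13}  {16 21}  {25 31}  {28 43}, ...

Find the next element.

First value: alternating steps +9, +3, +9, +3, …; 4, 13, 16, 25, 28 → 37.
For the second value, differences are 6, 8, 10, … (increasing by 2 each time): 7, 13, 21, 31, 43 → 57.
Combining the parts gives {37 57}.

{37 57}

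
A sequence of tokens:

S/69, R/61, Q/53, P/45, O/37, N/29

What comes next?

Letter: S, R, Q, P, O, N → M (letters move back 1 place in the alphabet).
Second component goes 69, 61, 53, 45, 37, 29 → 21 (−8 each step).
Putting it together: M/21.

M/21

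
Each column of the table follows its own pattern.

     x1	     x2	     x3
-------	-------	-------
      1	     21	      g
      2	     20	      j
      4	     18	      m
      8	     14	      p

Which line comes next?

16  6  s

Column x1 — ×2 each step: 1, 2, 4, 8 → 16.
Column x2: together with the column x1 always sums to 22; 21, 20, 18, 14 → 6.
Column x3: g, j, m, p → s (letters move forward 3 places in the alphabet).
Combining the parts gives 16  6  s.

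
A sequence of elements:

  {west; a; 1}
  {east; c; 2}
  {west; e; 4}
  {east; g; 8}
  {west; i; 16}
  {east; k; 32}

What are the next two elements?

For the direction, alternates west ↔ east: west, east, west, east, west, east → west → east.
Letter goes a, c, e, g, i, k → m → o (letters move forward 2 places in the alphabet).
Third component: 1, 2, 4, 8, 16, 32 → 64 → 128 (×2 each step).
So the next two elements are {west; m; 64} and {east; o; 128}.

{west; m; 64}, {east; o; 128}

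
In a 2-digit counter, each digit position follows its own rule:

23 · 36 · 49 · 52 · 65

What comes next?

For the first digit, +1 each step, mod 10: 2, 3, 4, 5, 6 → 7.
Second digit — +3 each step, mod 10: 3, 6, 9, 2, 5 → 8.
So the next label is 78.

78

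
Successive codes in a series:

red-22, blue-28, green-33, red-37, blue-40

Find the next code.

Colour: repeats red → blue → green; red, blue, green, red, blue → green.
For the second component, differences are 6, 5, 4, … (decreasing by 1 each time): 22, 28, 33, 37, 40 → 42.
So the next code is green-42.

green-42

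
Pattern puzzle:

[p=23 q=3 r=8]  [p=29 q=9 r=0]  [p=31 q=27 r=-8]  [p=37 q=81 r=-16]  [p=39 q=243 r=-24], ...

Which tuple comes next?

[p=45 q=729 r=-32]

P — alternating steps +6, +2, +6, +2, …: 23, 29, 31, 37, 39 → 45.
Q goes 3, 9, 27, 81, 243 → 729 (×3 each step).
R goes 8, 0, -8, -16, -24 → -32 (−8 each step).
Combining the parts gives [p=45 q=729 r=-32].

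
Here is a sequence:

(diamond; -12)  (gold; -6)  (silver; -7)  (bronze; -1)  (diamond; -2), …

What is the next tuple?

(gold; 4)

For the rank, repeats diamond → gold → silver → bronze: diamond, gold, silver, bronze, diamond → gold.
Second entry: alternating steps +6, −1, +6, −1, …; -12, -6, -7, -1, -2 → 4.
Combining the parts gives (gold; 4).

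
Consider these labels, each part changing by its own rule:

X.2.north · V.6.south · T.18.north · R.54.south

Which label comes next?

Letter: letters move back 2 places in the alphabet; X, V, T, R → P.
Second component: 2, 6, 18, 54 → 162 (×3 each step).
Direction goes north, south, north, south → north (alternates north ↔ south).
Putting it together: P.162.north.

P.162.north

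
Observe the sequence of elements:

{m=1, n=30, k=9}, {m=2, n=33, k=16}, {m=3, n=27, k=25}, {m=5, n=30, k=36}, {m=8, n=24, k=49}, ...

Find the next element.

{m=13, n=27, k=64}

M: each term is the sum of the two before it, so 1, 2, 3, 5, 8 → 13.
N — alternating steps +3, −6, +3, −6, …: 30, 33, 27, 30, 24 → 27.
For the k, perfect squares: 3², 4², 5², …: 9, 16, 25, 36, 49 → 64.
So the next element is {m=13, n=27, k=64}.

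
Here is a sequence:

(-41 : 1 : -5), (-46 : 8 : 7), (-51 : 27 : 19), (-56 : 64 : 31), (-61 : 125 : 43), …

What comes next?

(-66 : 216 : 55)

First slot — −5 each step: -41, -46, -51, -56, -61 → -66.
Second slot: 1, 8, 27, 64, 125 → 216 (perfect cubes: 1³, 2³, 3³, …).
For the third slot, +12 each step: -5, 7, 19, 31, 43 → 55.
Putting it together: (-66 : 216 : 55).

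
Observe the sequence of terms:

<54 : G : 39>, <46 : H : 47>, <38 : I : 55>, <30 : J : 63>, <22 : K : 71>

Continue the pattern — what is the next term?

<14 : L : 79>

First entry: 54, 46, 38, 30, 22 → 14 (−8 each step).
Letter: letters move forward 1 place in the alphabet, so G, H, I, J, K → L.
Third entry: 39, 47, 55, 63, 71 → 79 (together with the first entry always sums to 93).
Putting it together: <14 : L : 79>.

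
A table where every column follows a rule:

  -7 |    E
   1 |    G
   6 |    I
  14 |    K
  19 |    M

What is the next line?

First component — alternating steps +8, +5, +8, +5, …: -7, 1, 6, 14, 19 → 27.
Letter: letters move forward 2 places in the alphabet; E, G, I, K, M → O.
Putting it together: 27  O.

27  O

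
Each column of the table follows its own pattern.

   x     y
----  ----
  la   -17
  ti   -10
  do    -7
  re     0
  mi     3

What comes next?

Column x: runs through the solfège scale do→ti, so la, ti, do, re, mi → fa.
Column y: alternating steps +7, +3, +7, +3, …; -17, -10, -7, 0, 3 → 10.
Putting it together: fa  10.

fa  10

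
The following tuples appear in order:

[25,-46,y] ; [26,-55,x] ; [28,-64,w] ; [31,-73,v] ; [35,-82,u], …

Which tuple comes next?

First part: differences are 1, 2, 3, … (increasing by 1 each time), so 25, 26, 28, 31, 35 → 40.
Second part goes -46, -55, -64, -73, -82 → -91 (−9 each step).
Letter: letters move back 1 place in the alphabet; y, x, w, v, u → t.
Putting it together: [40,-91,t].

[40,-91,t]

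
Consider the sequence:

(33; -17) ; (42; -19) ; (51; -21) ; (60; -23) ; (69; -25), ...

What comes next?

First component: +9 each step, so 33, 42, 51, 60, 69 → 78.
Second component: -17, -19, -21, -23, -25 → -27 (−2 each step).
So the next element is (78; -27).

(78; -27)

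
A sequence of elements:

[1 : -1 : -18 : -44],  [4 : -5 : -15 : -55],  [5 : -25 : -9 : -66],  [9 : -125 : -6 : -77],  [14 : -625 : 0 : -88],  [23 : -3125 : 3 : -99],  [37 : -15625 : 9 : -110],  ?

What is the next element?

[60 : -78125 : 12 : -121]

First entry goes 1, 4, 5, 9, 14, 23, 37 → 60 (each term is the sum of the two before it).
Second entry: -1, -5, -25, -125, -625, -3125, -15625 → -78125 (×5 each step).
Third entry: alternating steps +3, +6, +3, +6, …, so -18, -15, -9, -6, 0, 3, 9 → 12.
Fourth entry goes -44, -55, -66, -77, -88, -99, -110 → -121 (−11 each step).
Putting it together: [60 : -78125 : 12 : -121].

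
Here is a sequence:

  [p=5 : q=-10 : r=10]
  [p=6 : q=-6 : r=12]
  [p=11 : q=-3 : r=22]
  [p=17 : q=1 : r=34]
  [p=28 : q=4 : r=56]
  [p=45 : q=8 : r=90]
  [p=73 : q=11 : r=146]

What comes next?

For the p, each term is the sum of the two before it: 5, 6, 11, 17, 28, 45, 73 → 118.
Q: alternating steps +4, +3, +4, +3, …, so -10, -6, -3, 1, 4, 8, 11 → 15.
R: always 2 × the p; 10, 12, 22, 34, 56, 90, 146 → 236.
So the next element is [p=118 : q=15 : r=236].

[p=118 : q=15 : r=236]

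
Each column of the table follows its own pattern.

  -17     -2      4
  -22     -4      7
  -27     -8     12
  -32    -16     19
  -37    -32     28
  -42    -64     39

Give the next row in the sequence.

First component: −5 each step; -17, -22, -27, -32, -37, -42 → -47.
Second component: -2, -4, -8, -16, -32, -64 → -128 (×2 each step).
Third component: differences are 3, 5, 7, … (increasing by 2 each time); 4, 7, 12, 19, 28, 39 → 52.
So the next row is -47  -128  52.

-47  -128  52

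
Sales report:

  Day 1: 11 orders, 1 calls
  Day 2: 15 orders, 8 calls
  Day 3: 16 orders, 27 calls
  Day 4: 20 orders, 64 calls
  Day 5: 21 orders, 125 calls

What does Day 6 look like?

For the orders, alternating steps +4, +1, +4, +1, …: 11, 15, 16, 20, 21 → 25.
Calls: perfect cubes: 1³, 2³, 3³, …, so 1, 8, 27, 64, 125 → 216.
Combining the parts gives 25 orders, 216 calls.

25 orders, 216 calls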